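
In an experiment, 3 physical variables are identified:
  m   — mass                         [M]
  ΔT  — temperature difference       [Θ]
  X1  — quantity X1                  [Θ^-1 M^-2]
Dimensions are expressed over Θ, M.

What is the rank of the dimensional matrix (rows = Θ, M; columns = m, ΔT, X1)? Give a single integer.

2

Exponent matrix [Θ,M] × [m,ΔT,X1]:
  Θ: [ 0  1 -1]
  M: [ 1  0 -2]
Row reduction gives pivot columns m,ΔT; rank = 2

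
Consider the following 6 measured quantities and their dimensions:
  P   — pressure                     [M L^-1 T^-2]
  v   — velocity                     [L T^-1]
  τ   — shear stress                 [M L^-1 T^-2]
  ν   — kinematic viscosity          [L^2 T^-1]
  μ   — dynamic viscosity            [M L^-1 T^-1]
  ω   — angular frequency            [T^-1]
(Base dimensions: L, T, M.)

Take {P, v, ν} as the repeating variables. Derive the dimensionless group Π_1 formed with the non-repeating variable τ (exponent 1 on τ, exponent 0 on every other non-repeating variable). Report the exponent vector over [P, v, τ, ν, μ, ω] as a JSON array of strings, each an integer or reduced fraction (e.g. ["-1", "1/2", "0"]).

["-1", "0", "1", "0", "0", "0"]

Exponent matrix [L,T,M] × [P,v,τ,ν,μ,ω]:
  L: [-1  1 -1  2 -1  0]
  T: [-2 -1 -2 -1 -1 -1]
  M: [ 1  0  1  0  1  0]
Row reduction gives pivot columns P,v,ν; rank = 3
Pivot set = {P,v,ν}, free = {τ,μ,ω}
RREF:
  r0: [   1    0    1    0    1    0]
  r1: [   0    1    0    0   -2    2]
  r2: [   0    0    0    1    1   -1]
Fix exponent of τ at 1, μ at 0, ω at 0; solve each RREF row for its pivot's exponent:
  r0: exp(P) + (1)·1 = 0 ⇒ exp(P) = -1
  r1: exp(v) + (0)·1 = 0 ⇒ exp(v) = 0
  r2: exp(ν) + (0)·1 = 0 ⇒ exp(ν) = 0
Π_1 = P^-1 · τ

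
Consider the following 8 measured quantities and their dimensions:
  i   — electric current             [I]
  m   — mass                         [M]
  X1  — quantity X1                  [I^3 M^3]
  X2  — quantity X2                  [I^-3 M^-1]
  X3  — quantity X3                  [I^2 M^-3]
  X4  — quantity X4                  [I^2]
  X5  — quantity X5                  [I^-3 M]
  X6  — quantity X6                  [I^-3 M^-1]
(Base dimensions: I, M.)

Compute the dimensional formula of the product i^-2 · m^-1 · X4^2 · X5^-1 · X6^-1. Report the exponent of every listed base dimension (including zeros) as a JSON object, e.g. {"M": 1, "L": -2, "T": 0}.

Dimensional matrix (I×M by i×m×X1×X2×X3×X4×X5×X6):
  I: [ 1  0  3 -3  2  2 -3 -3]
  M: [ 0  1  3 -1 -3  0  1 -1]
  [I]: (-2)·1+(-1)·0+(2)·2+(-1)·-3+(-1)·-3 = 8
  [M]: (-2)·0+(-1)·1+(2)·0+(-1)·1+(-1)·-1 = -1
⇒ I^8 M^-1

{"I": 8, "M": -1}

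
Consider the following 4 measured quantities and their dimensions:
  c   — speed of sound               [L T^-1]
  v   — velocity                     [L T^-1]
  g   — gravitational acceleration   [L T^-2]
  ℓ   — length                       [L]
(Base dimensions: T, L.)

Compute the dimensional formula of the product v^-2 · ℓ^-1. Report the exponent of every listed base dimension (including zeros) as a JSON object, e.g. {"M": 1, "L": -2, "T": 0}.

{"T": 2, "L": -3}

Exponent matrix [T,L] × [c,v,g,ℓ]:
  T: [-1 -1 -2  0]
  L: [ 1  1  1  1]
  [T]: (-2)·-1+(-1)·0 = 2
  [L]: (-2)·1+(-1)·1 = -3
⇒ T^2 L^-3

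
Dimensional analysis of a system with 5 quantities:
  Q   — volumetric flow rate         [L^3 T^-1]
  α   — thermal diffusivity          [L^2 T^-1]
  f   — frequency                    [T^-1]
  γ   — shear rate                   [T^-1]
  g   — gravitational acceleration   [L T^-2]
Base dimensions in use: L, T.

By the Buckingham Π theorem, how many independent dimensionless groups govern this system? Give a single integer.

3

Write exponents as rows L,T / cols Q,α,f,γ,g:
  L: [ 3  2  0  0  1]
  T: [-1 -1 -1 -1 -2]
RREF → pivots at {Q,α} ⇒ r = 2
Π count = n − r = 5 − 2 = 3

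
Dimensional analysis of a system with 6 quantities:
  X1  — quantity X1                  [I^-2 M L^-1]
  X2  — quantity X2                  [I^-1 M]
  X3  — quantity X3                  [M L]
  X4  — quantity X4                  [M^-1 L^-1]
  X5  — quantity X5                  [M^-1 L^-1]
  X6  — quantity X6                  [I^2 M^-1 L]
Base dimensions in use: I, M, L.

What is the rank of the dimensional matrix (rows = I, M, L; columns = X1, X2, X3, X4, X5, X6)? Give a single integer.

2

Write exponents as rows I,M,L / cols X1,X2,X3,X4,X5,X6:
  I: [-2 -1  0  0  0  2]
  M: [ 1  1  1 -1 -1 -1]
  L: [-1  0  1 -1 -1  1]
Row reduction gives pivot columns X1,X2; rank = 2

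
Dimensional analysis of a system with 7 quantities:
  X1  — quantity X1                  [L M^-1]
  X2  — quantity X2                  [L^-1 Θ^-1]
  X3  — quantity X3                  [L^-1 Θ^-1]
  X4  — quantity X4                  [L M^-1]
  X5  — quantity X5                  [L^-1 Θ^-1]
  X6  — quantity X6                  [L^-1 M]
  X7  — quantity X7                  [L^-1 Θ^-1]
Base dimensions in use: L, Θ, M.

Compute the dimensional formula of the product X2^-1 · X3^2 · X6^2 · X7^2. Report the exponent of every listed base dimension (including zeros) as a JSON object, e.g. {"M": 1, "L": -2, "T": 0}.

{"L": -5, "Θ": -3, "M": 2}

Exponent matrix [L,Θ,M] × [X1,X2,X3,X4,X5,X6,X7]:
  L: [ 1 -1 -1  1 -1 -1 -1]
  Θ: [ 0 -1 -1  0 -1  0 -1]
  M: [-1  0  0 -1  0  1  0]
  [L]: (-1)·-1+(2)·-1+(2)·-1+(2)·-1 = -5
  [Θ]: (-1)·-1+(2)·-1+(2)·0+(2)·-1 = -3
  [M]: (-1)·0+(2)·0+(2)·1+(2)·0 = 2
⇒ L^-5 Θ^-3 M^2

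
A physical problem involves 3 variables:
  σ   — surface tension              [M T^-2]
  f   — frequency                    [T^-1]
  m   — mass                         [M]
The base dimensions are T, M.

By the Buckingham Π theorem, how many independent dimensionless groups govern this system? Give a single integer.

Write exponents as rows T,M / cols σ,f,m:
  T: [-2 -1  0]
  M: [ 1  0  1]
Row reduction gives pivot columns σ,f; rank = 2
3 vars − rank 2 = 1 Π group

1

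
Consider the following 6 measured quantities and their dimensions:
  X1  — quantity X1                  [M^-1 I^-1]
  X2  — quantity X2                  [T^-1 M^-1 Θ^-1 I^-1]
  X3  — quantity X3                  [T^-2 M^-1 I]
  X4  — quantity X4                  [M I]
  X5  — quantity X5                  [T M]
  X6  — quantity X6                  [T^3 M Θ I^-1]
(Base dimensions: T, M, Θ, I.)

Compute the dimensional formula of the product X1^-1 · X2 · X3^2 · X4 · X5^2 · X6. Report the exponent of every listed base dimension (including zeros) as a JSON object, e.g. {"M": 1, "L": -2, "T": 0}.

Dimensional matrix (T×M×Θ×I by X1×X2×X3×X4×X5×X6):
  T: [ 0 -1 -2  0  1  3]
  M: [-1 -1 -1  1  1  1]
  Θ: [ 0 -1  0  0  0  1]
  I: [-1 -1  1  1  0 -1]
  [T]: (-1)·0+(1)·-1+(2)·-2+(1)·0+(2)·1+(1)·3 = 0
  [M]: (-1)·-1+(1)·-1+(2)·-1+(1)·1+(2)·1+(1)·1 = 2
  [Θ]: (-1)·0+(1)·-1+(2)·0+(1)·0+(2)·0+(1)·1 = 0
  [I]: (-1)·-1+(1)·-1+(2)·1+(1)·1+(2)·0+(1)·-1 = 2
⇒ M^2 I^2

{"T": 0, "M": 2, "Θ": 0, "I": 2}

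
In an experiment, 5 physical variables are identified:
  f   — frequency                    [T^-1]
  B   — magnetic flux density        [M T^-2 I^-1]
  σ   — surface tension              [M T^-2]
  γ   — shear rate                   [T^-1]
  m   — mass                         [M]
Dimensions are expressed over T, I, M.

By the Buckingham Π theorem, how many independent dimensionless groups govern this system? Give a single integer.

Dimensional matrix (T×I×M by f×B×σ×γ×m):
  T: [-1 -2 -2 -1  0]
  I: [ 0 -1  0  0  0]
  M: [ 0  1  1  0  1]
RREF → pivots at {f,B,σ} ⇒ r = 3
5 vars − rank 3 = 2 Π groups

2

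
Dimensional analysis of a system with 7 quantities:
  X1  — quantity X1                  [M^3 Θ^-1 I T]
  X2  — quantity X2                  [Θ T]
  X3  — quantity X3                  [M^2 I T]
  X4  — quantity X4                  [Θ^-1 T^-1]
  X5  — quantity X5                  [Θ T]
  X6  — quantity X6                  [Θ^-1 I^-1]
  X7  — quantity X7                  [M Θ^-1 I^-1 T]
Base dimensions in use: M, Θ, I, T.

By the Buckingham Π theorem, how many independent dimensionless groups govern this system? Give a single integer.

4

Exponent matrix [M,Θ,I,T] × [X1,X2,X3,X4,X5,X6,X7]:
  M: [ 3  0  2  0  0  0  1]
  Θ: [-1  1  0 -1  1 -1 -1]
  I: [ 1  0  1  0  0 -1 -1]
  T: [ 1  1  1 -1  1  0  1]
Row reduction gives pivot columns X1,X2,X3; rank = 3
n=7, r=3 ⇒ 4 dimensionless groups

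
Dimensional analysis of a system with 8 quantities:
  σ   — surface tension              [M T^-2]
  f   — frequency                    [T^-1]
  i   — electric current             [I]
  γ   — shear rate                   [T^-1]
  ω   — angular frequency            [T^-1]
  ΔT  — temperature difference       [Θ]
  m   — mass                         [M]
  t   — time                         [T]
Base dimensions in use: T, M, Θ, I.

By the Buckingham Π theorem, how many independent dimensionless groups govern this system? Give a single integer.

Exponent matrix [T,M,Θ,I] × [σ,f,i,γ,ω,ΔT,m,t]:
  T: [-2 -1  0 -1 -1  0  0  1]
  M: [ 1  0  0  0  0  0  1  0]
  Θ: [ 0  0  0  0  0  1  0  0]
  I: [ 0  0  1  0  0  0  0  0]
Row reduction gives pivot columns σ,f,i,ΔT; rank = 4
8 vars − rank 4 = 4 Π groups

4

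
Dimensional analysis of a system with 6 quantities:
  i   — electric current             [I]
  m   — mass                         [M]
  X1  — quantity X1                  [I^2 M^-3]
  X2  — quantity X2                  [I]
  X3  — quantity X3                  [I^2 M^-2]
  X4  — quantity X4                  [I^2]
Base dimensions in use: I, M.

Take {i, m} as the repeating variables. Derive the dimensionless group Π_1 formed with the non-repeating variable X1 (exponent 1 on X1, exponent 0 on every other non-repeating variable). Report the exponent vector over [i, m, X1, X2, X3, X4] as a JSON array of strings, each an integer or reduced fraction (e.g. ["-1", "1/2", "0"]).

Exponent matrix [I,M] × [i,m,X1,X2,X3,X4]:
  I: [ 1  0  2  1  2  2]
  M: [ 0  1 -3  0 -2  0]
Row reduction gives pivot columns i,m; rank = 2
Repeat: i,m; free: X1,X2,X3,X4
RREF:
  r0: [   1    0    2    1    2    2]
  r1: [   0    1   -3    0   -2    0]
Fix exponent of X1 at 1, X2 at 0, X3 at 0, X4 at 0; solve each RREF row for its pivot's exponent:
  r0: exp(i) + (2)·1 = 0 ⇒ exp(i) = -2
  r1: exp(m) + (-3)·1 = 0 ⇒ exp(m) = 3
Π_1 = i^-2 · m^3 · X1

["-2", "3", "1", "0", "0", "0"]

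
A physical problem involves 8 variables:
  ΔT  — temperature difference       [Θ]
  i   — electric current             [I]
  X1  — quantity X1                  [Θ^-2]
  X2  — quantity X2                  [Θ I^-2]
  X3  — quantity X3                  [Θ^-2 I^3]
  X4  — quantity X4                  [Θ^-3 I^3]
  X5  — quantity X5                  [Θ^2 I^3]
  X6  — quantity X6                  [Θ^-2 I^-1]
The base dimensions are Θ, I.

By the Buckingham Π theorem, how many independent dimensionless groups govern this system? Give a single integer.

6

Dimensional matrix (Θ×I by ΔT×i×X1×X2×X3×X4×X5×X6):
  Θ: [ 1  0 -2  1 -2 -3  2 -2]
  I: [ 0  1  0 -2  3  3  3 -1]
RREF → pivots at {ΔT,i} ⇒ r = 2
Π count = n − r = 8 − 2 = 6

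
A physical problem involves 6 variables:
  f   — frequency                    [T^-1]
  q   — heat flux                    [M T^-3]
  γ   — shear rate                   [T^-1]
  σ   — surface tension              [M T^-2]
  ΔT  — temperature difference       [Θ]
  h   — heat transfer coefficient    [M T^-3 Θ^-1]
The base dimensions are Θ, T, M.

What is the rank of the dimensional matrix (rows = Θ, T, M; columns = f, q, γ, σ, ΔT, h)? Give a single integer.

3

Exponent matrix [Θ,T,M] × [f,q,γ,σ,ΔT,h]:
  Θ: [ 0  0  0  0  1 -1]
  T: [-1 -3 -1 -2  0 -3]
  M: [ 0  1  0  1  0  1]
Row reduction gives pivot columns f,q,ΔT; rank = 3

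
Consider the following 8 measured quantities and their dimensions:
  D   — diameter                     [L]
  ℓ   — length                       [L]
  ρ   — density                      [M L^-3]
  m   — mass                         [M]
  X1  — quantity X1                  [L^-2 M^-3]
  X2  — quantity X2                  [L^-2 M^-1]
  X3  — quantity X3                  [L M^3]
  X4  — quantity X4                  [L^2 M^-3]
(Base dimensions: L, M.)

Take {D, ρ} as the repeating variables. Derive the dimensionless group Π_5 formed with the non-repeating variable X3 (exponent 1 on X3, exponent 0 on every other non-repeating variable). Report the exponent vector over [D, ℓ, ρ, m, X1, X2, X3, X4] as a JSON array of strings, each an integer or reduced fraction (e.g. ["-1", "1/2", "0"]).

["-10", "0", "-3", "0", "0", "0", "1", "0"]

Write exponents as rows L,M / cols D,ℓ,ρ,m,X1,X2,X3,X4:
  L: [ 1  1 -3  0 -2 -2  1  2]
  M: [ 0  0  1  1 -3 -1  3 -3]
Row reduction gives pivot columns D,ρ; rank = 2
Pivot set = {D,ρ}, free = {ℓ,m,X1,X2,X3,X4}
RREF:
  r0: [   1    1    0    3  -11   -5   10   -7]
  r1: [   0    0    1    1   -3   -1    3   -3]
Fix exponent of X3 at 1, ℓ at 0, m at 0, X1 at 0, X2 at 0, X4 at 0; solve each RREF row for its pivot's exponent:
  r0: exp(D) + (10)·1 = 0 ⇒ exp(D) = -10
  r1: exp(ρ) + (3)·1 = 0 ⇒ exp(ρ) = -3
Π_5 = D^-10 · ρ^-3 · X3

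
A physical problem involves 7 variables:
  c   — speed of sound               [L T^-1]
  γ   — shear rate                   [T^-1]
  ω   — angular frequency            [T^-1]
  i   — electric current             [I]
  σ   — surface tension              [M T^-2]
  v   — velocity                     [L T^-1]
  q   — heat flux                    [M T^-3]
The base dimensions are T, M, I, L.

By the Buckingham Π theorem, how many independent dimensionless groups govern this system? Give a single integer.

3

Write exponents as rows T,M,I,L / cols c,γ,ω,i,σ,v,q:
  T: [-1 -1 -1  0 -2 -1 -3]
  M: [ 0  0  0  0  1  0  1]
  I: [ 0  0  0  1  0  0  0]
  L: [ 1  0  0  0  0  1  0]
RREF → pivots at {c,γ,i,σ} ⇒ r = 4
7 vars − rank 4 = 3 Π groups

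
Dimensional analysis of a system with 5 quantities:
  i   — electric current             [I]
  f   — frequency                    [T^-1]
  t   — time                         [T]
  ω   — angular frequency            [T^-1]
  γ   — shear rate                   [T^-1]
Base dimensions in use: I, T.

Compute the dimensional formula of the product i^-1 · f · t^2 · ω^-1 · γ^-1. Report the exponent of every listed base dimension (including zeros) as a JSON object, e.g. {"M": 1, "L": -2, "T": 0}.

Exponent matrix [I,T] × [i,f,t,ω,γ]:
  I: [ 1  0  0  0  0]
  T: [ 0 -1  1 -1 -1]
  [I]: (-1)·1+(1)·0+(2)·0+(-1)·0+(-1)·0 = -1
  [T]: (-1)·0+(1)·-1+(2)·1+(-1)·-1+(-1)·-1 = 3
⇒ I^-1 T^3

{"I": -1, "T": 3}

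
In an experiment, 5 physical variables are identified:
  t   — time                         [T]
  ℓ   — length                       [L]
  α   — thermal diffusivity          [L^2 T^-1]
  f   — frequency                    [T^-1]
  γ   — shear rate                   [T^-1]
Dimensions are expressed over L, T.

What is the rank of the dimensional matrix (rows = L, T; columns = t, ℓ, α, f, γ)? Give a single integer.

Dimensional matrix (L×T by t×ℓ×α×f×γ):
  L: [ 0  1  2  0  0]
  T: [ 1  0 -1 -1 -1]
Echelon form has 2 nonzero rows (pivots: t,ℓ)

2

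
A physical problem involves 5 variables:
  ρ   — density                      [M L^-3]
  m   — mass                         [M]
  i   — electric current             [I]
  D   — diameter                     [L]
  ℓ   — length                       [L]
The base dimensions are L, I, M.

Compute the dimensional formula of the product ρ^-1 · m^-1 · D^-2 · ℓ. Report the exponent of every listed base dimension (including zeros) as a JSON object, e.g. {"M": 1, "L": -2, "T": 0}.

{"L": 2, "I": 0, "M": -2}

Write exponents as rows L,I,M / cols ρ,m,i,D,ℓ:
  L: [-3  0  0  1  1]
  I: [ 0  0  1  0  0]
  M: [ 1  1  0  0  0]
  [L]: (-1)·-3+(-1)·0+(-2)·1+(1)·1 = 2
  [I]: (-1)·0+(-1)·0+(-2)·0+(1)·0 = 0
  [M]: (-1)·1+(-1)·1+(-2)·0+(1)·0 = -2
⇒ L^2 M^-2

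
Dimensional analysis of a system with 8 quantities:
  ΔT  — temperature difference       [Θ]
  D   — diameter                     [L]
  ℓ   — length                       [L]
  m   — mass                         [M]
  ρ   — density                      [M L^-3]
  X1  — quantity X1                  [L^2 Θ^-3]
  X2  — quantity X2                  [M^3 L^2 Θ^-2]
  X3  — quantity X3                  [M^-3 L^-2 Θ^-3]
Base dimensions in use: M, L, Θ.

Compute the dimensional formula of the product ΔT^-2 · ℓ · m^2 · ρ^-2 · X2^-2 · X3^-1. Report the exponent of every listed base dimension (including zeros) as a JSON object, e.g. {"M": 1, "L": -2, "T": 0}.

Write exponents as rows M,L,Θ / cols ΔT,D,ℓ,m,ρ,X1,X2,X3:
  M: [ 0  0  0  1  1  0  3 -3]
  L: [ 0  1  1  0 -3  2  2 -2]
  Θ: [ 1  0  0  0  0 -3 -2 -3]
  [M]: (-2)·0+(1)·0+(2)·1+(-2)·1+(-2)·3+(-1)·-3 = -3
  [L]: (-2)·0+(1)·1+(2)·0+(-2)·-3+(-2)·2+(-1)·-2 = 5
  [Θ]: (-2)·1+(1)·0+(2)·0+(-2)·0+(-2)·-2+(-1)·-3 = 5
⇒ M^-3 L^5 Θ^5

{"M": -3, "L": 5, "Θ": 5}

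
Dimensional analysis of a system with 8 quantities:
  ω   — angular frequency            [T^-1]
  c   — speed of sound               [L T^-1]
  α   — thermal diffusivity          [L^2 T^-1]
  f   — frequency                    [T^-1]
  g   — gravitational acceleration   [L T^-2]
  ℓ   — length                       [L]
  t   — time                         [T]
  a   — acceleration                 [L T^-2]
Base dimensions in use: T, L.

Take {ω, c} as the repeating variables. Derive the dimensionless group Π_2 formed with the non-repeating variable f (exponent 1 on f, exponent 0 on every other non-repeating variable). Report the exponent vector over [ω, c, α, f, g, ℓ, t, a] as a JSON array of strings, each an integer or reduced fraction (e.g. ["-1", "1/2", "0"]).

["-1", "0", "0", "1", "0", "0", "0", "0"]

Dimensional matrix (T×L by ω×c×α×f×g×ℓ×t×a):
  T: [-1 -1 -1 -1 -2  0  1 -2]
  L: [ 0  1  2  0  1  1  0  1]
RREF → pivots at {ω,c} ⇒ r = 2
Pivot set = {ω,c}, free = {α,f,g,ℓ,t,a}
RREF:
  r0: [   1    0   -1    1    1   -1   -1    1]
  r1: [   0    1    2    0    1    1    0    1]
Fix exponent of f at 1, α at 0, g at 0, ℓ at 0, t at 0, a at 0; solve each RREF row for its pivot's exponent:
  r0: exp(ω) + (1)·1 = 0 ⇒ exp(ω) = -1
  r1: exp(c) + (0)·1 = 0 ⇒ exp(c) = 0
Π_2 = ω^-1 · f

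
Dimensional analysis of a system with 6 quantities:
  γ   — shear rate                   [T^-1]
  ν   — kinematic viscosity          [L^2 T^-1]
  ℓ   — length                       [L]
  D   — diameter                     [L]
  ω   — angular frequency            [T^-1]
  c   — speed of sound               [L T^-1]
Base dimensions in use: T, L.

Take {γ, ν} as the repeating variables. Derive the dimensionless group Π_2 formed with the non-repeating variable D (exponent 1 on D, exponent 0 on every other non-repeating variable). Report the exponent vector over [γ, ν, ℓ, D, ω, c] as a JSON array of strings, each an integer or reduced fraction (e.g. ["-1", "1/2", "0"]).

Exponent matrix [T,L] × [γ,ν,ℓ,D,ω,c]:
  T: [-1 -1  0  0 -1 -1]
  L: [ 0  2  1  1  0  1]
RREF → pivots at {γ,ν} ⇒ r = 2
Repeat: γ,ν; free: ℓ,D,ω,c
RREF:
  r0: [   1    0 -1/2 -1/2    1  1/2]
  r1: [   0    1  1/2  1/2    0  1/2]
Fix exponent of D at 1, ℓ at 0, ω at 0, c at 0; solve each RREF row for its pivot's exponent:
  r0: exp(γ) + (-1/2)·1 = 0 ⇒ exp(γ) = 1/2
  r1: exp(ν) + (1/2)·1 = 0 ⇒ exp(ν) = -1/2
Π_2 = γ^(1/2) · ν^(-1/2) · D

["1/2", "-1/2", "0", "1", "0", "0"]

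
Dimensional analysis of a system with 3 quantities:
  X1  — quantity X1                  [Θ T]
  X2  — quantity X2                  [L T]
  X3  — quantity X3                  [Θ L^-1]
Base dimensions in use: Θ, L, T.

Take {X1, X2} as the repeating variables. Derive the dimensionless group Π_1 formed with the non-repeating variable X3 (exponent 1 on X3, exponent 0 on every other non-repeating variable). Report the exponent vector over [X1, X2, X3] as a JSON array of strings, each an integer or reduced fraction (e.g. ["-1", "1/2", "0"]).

["-1", "1", "1"]

Exponent matrix [Θ,L,T] × [X1,X2,X3]:
  Θ: [ 1  0  1]
  L: [ 0  1 -1]
  T: [ 1  1  0]
Row reduction gives pivot columns X1,X2; rank = 2
Pivot set = {X1,X2}, free = {X3}
RREF:
  r0: [   1    0    1]
  r1: [   0    1   -1]
  r2: [   0    0    0]
Fix exponent of X3 at 1; solve each RREF row for its pivot's exponent:
  r0: exp(X1) + (1)·1 = 0 ⇒ exp(X1) = -1
  r1: exp(X2) + (-1)·1 = 0 ⇒ exp(X2) = 1
Π_1 = X1^-1 · X2 · X3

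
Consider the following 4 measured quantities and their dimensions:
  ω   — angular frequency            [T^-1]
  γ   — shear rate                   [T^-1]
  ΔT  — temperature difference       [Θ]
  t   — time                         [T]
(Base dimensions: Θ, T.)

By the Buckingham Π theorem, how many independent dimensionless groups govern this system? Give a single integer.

2

Exponent matrix [Θ,T] × [ω,γ,ΔT,t]:
  Θ: [ 0  0  1  0]
  T: [-1 -1  0  1]
Row reduction gives pivot columns ω,ΔT; rank = 2
4 vars − rank 2 = 2 Π groups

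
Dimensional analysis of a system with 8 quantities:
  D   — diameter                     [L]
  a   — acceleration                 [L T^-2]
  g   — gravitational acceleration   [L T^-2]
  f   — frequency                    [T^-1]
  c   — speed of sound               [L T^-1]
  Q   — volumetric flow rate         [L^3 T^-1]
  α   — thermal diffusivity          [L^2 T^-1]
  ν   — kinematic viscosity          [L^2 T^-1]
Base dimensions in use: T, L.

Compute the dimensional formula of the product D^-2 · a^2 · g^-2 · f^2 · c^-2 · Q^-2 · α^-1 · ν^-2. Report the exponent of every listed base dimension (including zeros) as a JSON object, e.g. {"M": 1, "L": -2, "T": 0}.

Write exponents as rows T,L / cols D,a,g,f,c,Q,α,ν:
  T: [ 0 -2 -2 -1 -1 -1 -1 -1]
  L: [ 1  1  1  0  1  3  2  2]
  [T]: (-2)·0+(2)·-2+(-2)·-2+(2)·-1+(-2)·-1+(-2)·-1+(-1)·-1+(-2)·-1 = 5
  [L]: (-2)·1+(2)·1+(-2)·1+(2)·0+(-2)·1+(-2)·3+(-1)·2+(-2)·2 = -16
⇒ T^5 L^-16

{"T": 5, "L": -16}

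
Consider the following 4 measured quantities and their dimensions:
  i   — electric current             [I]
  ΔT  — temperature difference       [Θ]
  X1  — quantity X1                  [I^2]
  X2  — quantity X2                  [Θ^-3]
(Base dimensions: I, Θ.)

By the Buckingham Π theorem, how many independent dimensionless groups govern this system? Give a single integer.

2

Dimensional matrix (I×Θ by i×ΔT×X1×X2):
  I: [ 1  0  2  0]
  Θ: [ 0  1  0 -3]
Row reduction gives pivot columns i,ΔT; rank = 2
Π count = n − r = 4 − 2 = 2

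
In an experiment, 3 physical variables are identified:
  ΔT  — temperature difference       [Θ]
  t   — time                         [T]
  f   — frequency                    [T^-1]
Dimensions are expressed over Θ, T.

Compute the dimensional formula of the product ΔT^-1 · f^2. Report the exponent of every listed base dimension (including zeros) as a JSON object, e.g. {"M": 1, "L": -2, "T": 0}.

Exponent matrix [Θ,T] × [ΔT,t,f]:
  Θ: [ 1  0  0]
  T: [ 0  1 -1]
  [Θ]: (-1)·1+(2)·0 = -1
  [T]: (-1)·0+(2)·-1 = -2
⇒ Θ^-1 T^-2

{"Θ": -1, "T": -2}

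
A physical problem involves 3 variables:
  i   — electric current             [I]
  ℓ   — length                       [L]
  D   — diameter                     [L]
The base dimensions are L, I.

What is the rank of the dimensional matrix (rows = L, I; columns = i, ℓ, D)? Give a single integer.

2

Write exponents as rows L,I / cols i,ℓ,D:
  L: [ 0  1  1]
  I: [ 1  0  0]
RREF → pivots at {i,ℓ} ⇒ r = 2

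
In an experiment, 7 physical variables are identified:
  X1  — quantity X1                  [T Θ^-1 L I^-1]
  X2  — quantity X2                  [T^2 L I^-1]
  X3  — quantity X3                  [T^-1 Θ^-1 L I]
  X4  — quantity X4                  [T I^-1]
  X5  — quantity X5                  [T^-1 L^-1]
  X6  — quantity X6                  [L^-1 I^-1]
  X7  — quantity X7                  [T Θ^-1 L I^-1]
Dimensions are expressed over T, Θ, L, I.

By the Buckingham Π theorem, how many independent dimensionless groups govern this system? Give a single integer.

Dimensional matrix (T×Θ×L×I by X1×X2×X3×X4×X5×X6×X7):
  T: [ 1  2 -1  1 -1  0  1]
  Θ: [-1  0 -1  0  0  0 -1]
  L: [ 1  1  1  0 -1 -1  1]
  I: [-1 -1  1 -1  0 -1 -1]
Echelon form has 3 nonzero rows (pivots: X1,X2,X3)
7 vars − rank 3 = 4 Π groups

4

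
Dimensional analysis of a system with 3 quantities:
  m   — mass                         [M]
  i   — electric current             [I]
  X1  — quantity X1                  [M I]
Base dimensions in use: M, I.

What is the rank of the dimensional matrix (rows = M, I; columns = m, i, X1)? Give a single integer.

Dimensional matrix (M×I by m×i×X1):
  M: [ 1  0  1]
  I: [ 0  1  1]
RREF → pivots at {m,i} ⇒ r = 2

2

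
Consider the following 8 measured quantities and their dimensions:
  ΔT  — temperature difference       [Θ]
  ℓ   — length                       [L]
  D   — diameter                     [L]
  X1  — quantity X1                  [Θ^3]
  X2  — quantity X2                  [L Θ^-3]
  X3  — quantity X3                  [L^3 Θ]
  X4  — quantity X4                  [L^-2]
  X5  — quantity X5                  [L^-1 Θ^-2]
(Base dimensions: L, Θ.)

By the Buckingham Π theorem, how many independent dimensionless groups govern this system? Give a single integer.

6

Write exponents as rows L,Θ / cols ΔT,ℓ,D,X1,X2,X3,X4,X5:
  L: [ 0  1  1  0  1  3 -2 -1]
  Θ: [ 1  0  0  3 -3  1  0 -2]
Row reduction gives pivot columns ΔT,ℓ; rank = 2
Π count = n − r = 8 − 2 = 6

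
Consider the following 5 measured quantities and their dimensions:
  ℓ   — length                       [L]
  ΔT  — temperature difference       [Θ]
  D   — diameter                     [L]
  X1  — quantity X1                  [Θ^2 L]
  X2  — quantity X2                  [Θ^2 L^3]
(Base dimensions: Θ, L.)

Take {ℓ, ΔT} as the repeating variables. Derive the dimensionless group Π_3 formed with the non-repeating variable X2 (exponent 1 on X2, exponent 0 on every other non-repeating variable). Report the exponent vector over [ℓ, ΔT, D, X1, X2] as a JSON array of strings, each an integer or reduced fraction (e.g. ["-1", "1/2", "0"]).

Dimensional matrix (Θ×L by ℓ×ΔT×D×X1×X2):
  Θ: [ 0  1  0  2  2]
  L: [ 1  0  1  1  3]
RREF → pivots at {ℓ,ΔT} ⇒ r = 2
Pivot set = {ℓ,ΔT}, free = {D,X1,X2}
RREF:
  r0: [   1    0    1    1    3]
  r1: [   0    1    0    2    2]
Fix exponent of X2 at 1, D at 0, X1 at 0; solve each RREF row for its pivot's exponent:
  r0: exp(ℓ) + (3)·1 = 0 ⇒ exp(ℓ) = -3
  r1: exp(ΔT) + (2)·1 = 0 ⇒ exp(ΔT) = -2
Π_3 = ℓ^-3 · ΔT^-2 · X2

["-3", "-2", "0", "0", "1"]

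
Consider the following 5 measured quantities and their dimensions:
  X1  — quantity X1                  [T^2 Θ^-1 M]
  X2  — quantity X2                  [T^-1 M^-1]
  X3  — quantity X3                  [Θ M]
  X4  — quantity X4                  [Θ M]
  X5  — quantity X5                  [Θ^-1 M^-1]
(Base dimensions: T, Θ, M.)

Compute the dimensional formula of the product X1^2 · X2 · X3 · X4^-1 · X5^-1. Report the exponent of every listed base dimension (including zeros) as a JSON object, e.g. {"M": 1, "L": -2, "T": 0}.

Write exponents as rows T,Θ,M / cols X1,X2,X3,X4,X5:
  T: [ 2 -1  0  0  0]
  Θ: [-1  0  1  1 -1]
  M: [ 1 -1  1  1 -1]
  [T]: (2)·2+(1)·-1+(1)·0+(-1)·0+(-1)·0 = 3
  [Θ]: (2)·-1+(1)·0+(1)·1+(-1)·1+(-1)·-1 = -1
  [M]: (2)·1+(1)·-1+(1)·1+(-1)·1+(-1)·-1 = 2
⇒ T^3 Θ^-1 M^2

{"T": 3, "Θ": -1, "M": 2}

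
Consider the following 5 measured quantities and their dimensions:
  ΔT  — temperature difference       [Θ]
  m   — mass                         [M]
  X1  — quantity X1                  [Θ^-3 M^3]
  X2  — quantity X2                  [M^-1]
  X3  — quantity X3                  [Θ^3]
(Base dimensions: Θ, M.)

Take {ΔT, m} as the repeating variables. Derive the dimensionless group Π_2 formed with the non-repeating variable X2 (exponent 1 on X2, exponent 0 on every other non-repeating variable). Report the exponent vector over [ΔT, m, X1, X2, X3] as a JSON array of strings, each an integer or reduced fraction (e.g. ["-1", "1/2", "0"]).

Dimensional matrix (Θ×M by ΔT×m×X1×X2×X3):
  Θ: [ 1  0 -3  0  3]
  M: [ 0  1  3 -1  0]
RREF → pivots at {ΔT,m} ⇒ r = 2
Pivot set = {ΔT,m}, free = {X1,X2,X3}
RREF:
  r0: [   1    0   -3    0    3]
  r1: [   0    1    3   -1    0]
Fix exponent of X2 at 1, X1 at 0, X3 at 0; solve each RREF row for its pivot's exponent:
  r0: exp(ΔT) + (0)·1 = 0 ⇒ exp(ΔT) = 0
  r1: exp(m) + (-1)·1 = 0 ⇒ exp(m) = 1
Π_2 = m · X2

["0", "1", "0", "1", "0"]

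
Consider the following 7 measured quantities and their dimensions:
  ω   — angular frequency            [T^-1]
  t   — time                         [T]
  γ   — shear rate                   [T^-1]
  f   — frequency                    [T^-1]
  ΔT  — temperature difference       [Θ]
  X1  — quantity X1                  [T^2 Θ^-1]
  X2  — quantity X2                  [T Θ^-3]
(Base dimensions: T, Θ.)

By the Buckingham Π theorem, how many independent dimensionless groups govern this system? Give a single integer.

Exponent matrix [T,Θ] × [ω,t,γ,f,ΔT,X1,X2]:
  T: [-1  1 -1 -1  0  2  1]
  Θ: [ 0  0  0  0  1 -1 -3]
Echelon form has 2 nonzero rows (pivots: ω,ΔT)
Π count = n − r = 7 − 2 = 5

5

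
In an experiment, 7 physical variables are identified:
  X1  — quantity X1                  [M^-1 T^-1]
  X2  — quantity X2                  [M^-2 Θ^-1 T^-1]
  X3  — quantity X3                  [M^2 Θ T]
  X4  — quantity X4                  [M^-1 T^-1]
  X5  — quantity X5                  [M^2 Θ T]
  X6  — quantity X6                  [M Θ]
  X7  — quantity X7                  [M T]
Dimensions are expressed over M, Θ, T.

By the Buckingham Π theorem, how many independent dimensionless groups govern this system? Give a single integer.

5

Dimensional matrix (M×Θ×T by X1×X2×X3×X4×X5×X6×X7):
  M: [-1 -2  2 -1  2  1  1]
  Θ: [ 0 -1  1  0  1  1  0]
  T: [-1 -1  1 -1  1  0  1]
Echelon form has 2 nonzero rows (pivots: X1,X2)
7 vars − rank 2 = 5 Π groups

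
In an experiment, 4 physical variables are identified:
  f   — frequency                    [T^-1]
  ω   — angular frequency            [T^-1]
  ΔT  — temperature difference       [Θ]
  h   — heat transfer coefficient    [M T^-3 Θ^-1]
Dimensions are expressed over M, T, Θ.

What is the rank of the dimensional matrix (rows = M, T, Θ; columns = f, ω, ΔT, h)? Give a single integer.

Write exponents as rows M,T,Θ / cols f,ω,ΔT,h:
  M: [ 0  0  0  1]
  T: [-1 -1  0 -3]
  Θ: [ 0  0  1 -1]
Row reduction gives pivot columns f,ΔT,h; rank = 3

3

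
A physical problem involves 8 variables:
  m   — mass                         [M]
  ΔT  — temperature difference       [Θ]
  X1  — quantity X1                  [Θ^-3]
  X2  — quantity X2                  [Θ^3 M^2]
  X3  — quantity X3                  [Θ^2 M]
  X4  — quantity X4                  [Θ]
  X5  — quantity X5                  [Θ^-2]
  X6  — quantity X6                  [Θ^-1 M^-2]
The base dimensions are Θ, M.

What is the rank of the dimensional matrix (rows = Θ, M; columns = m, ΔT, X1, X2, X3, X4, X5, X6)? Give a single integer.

2

Exponent matrix [Θ,M] × [m,ΔT,X1,X2,X3,X4,X5,X6]:
  Θ: [ 0  1 -3  3  2  1 -2 -1]
  M: [ 1  0  0  2  1  0  0 -2]
Row reduction gives pivot columns m,ΔT; rank = 2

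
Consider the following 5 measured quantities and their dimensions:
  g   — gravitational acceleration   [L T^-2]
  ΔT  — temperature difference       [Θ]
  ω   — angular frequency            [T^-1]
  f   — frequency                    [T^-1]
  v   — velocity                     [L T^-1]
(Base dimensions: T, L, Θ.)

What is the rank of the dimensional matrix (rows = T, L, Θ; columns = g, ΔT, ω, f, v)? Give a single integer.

3

Dimensional matrix (T×L×Θ by g×ΔT×ω×f×v):
  T: [-2  0 -1 -1 -1]
  L: [ 1  0  0  0  1]
  Θ: [ 0  1  0  0  0]
RREF → pivots at {g,ΔT,ω} ⇒ r = 3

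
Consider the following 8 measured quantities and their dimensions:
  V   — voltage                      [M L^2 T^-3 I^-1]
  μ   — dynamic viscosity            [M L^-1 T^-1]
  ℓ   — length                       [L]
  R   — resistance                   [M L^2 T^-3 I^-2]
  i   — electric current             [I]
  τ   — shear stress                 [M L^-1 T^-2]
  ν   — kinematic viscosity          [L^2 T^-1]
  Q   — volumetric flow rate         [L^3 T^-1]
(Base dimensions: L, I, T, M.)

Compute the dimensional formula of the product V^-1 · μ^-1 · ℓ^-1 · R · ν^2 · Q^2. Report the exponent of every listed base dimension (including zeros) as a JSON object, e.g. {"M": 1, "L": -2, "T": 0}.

{"L": 10, "I": -1, "T": -3, "M": -1}

Write exponents as rows L,I,T,M / cols V,μ,ℓ,R,i,τ,ν,Q:
  L: [ 2 -1  1  2  0 -1  2  3]
  I: [-1  0  0 -2  1  0  0  0]
  T: [-3 -1  0 -3  0 -2 -1 -1]
  M: [ 1  1  0  1  0  1  0  0]
  [L]: (-1)·2+(-1)·-1+(-1)·1+(1)·2+(2)·2+(2)·3 = 10
  [I]: (-1)·-1+(-1)·0+(-1)·0+(1)·-2+(2)·0+(2)·0 = -1
  [T]: (-1)·-3+(-1)·-1+(-1)·0+(1)·-3+(2)·-1+(2)·-1 = -3
  [M]: (-1)·1+(-1)·1+(-1)·0+(1)·1+(2)·0+(2)·0 = -1
⇒ L^10 I^-1 T^-3 M^-1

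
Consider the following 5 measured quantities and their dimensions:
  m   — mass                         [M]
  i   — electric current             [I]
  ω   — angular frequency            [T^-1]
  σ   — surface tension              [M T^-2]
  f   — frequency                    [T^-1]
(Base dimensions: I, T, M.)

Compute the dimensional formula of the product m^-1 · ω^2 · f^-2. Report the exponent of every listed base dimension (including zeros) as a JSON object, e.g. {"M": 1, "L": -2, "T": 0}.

Dimensional matrix (I×T×M by m×i×ω×σ×f):
  I: [ 0  1  0  0  0]
  T: [ 0  0 -1 -2 -1]
  M: [ 1  0  0  1  0]
  [I]: (-1)·0+(2)·0+(-2)·0 = 0
  [T]: (-1)·0+(2)·-1+(-2)·-1 = 0
  [M]: (-1)·1+(2)·0+(-2)·0 = -1
⇒ M^-1

{"I": 0, "T": 0, "M": -1}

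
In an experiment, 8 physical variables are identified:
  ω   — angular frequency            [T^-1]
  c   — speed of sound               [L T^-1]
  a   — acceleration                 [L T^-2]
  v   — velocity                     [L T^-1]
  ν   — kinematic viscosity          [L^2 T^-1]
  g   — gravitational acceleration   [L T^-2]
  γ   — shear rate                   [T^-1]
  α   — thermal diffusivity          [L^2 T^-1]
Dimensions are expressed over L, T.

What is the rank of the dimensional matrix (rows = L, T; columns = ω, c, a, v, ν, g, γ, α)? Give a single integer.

2

Write exponents as rows L,T / cols ω,c,a,v,ν,g,γ,α:
  L: [ 0  1  1  1  2  1  0  2]
  T: [-1 -1 -2 -1 -1 -2 -1 -1]
RREF → pivots at {ω,c} ⇒ r = 2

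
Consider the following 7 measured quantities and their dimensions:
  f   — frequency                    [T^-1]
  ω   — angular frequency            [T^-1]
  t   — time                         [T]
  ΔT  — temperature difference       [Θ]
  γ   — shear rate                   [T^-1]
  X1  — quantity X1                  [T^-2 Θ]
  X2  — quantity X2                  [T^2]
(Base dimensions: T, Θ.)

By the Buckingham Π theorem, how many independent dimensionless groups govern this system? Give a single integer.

5

Dimensional matrix (T×Θ by f×ω×t×ΔT×γ×X1×X2):
  T: [-1 -1  1  0 -1 -2  2]
  Θ: [ 0  0  0  1  0  1  0]
Echelon form has 2 nonzero rows (pivots: f,ΔT)
7 vars − rank 2 = 5 Π groups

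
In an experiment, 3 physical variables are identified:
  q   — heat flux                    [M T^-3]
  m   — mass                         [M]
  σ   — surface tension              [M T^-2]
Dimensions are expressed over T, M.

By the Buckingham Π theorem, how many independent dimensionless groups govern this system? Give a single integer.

1

Exponent matrix [T,M] × [q,m,σ]:
  T: [-3  0 -2]
  M: [ 1  1  1]
Echelon form has 2 nonzero rows (pivots: q,m)
Π count = n − r = 3 − 2 = 1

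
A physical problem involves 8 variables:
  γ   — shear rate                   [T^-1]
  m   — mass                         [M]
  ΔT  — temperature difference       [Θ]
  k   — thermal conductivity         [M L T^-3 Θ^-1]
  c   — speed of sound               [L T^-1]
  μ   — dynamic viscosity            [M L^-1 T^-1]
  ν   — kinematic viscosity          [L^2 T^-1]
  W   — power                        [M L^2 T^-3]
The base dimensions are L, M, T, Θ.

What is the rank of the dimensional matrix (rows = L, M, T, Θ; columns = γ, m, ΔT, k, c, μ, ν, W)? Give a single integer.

4

Dimensional matrix (L×M×T×Θ by γ×m×ΔT×k×c×μ×ν×W):
  L: [ 0  0  0  1  1 -1  2  2]
  M: [ 0  1  0  1  0  1  0  1]
  T: [-1  0  0 -3 -1 -1 -1 -3]
  Θ: [ 0  0  1 -1  0  0  0  0]
RREF → pivots at {γ,m,ΔT,k} ⇒ r = 4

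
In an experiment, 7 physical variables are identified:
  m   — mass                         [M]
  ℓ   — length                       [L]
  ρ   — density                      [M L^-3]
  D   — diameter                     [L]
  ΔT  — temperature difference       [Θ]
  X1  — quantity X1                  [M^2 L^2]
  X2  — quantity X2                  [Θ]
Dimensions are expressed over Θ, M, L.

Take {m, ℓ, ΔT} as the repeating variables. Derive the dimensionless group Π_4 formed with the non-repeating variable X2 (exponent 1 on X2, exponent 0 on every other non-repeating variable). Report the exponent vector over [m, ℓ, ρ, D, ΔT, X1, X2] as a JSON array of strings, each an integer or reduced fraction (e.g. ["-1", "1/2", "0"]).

["0", "0", "0", "0", "-1", "0", "1"]

Exponent matrix [Θ,M,L] × [m,ℓ,ρ,D,ΔT,X1,X2]:
  Θ: [ 0  0  0  0  1  0  1]
  M: [ 1  0  1  0  0  2  0]
  L: [ 0  1 -3  1  0  2  0]
Row reduction gives pivot columns m,ℓ,ΔT; rank = 3
Pivot set = {m,ℓ,ΔT}, free = {ρ,D,X1,X2}
RREF:
  r0: [   1    0    1    0    0    2    0]
  r1: [   0    1   -3    1    0    2    0]
  r2: [   0    0    0    0    1    0    1]
Fix exponent of X2 at 1, ρ at 0, D at 0, X1 at 0; solve each RREF row for its pivot's exponent:
  r0: exp(m) + (0)·1 = 0 ⇒ exp(m) = 0
  r1: exp(ℓ) + (0)·1 = 0 ⇒ exp(ℓ) = 0
  r2: exp(ΔT) + (1)·1 = 0 ⇒ exp(ΔT) = -1
Π_4 = ΔT^-1 · X2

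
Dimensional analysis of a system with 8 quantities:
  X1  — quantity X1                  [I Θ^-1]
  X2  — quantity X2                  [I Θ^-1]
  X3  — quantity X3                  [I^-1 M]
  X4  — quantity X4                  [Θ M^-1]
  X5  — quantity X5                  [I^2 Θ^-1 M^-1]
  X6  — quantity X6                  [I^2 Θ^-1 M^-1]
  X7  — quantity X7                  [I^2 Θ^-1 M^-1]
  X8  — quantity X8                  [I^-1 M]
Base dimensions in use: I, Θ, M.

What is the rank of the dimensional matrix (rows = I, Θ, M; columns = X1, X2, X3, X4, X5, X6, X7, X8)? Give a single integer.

Write exponents as rows I,Θ,M / cols X1,X2,X3,X4,X5,X6,X7,X8:
  I: [ 1  1 -1  0  2  2  2 -1]
  Θ: [-1 -1  0  1 -1 -1 -1  0]
  M: [ 0  0  1 -1 -1 -1 -1  1]
RREF → pivots at {X1,X3} ⇒ r = 2

2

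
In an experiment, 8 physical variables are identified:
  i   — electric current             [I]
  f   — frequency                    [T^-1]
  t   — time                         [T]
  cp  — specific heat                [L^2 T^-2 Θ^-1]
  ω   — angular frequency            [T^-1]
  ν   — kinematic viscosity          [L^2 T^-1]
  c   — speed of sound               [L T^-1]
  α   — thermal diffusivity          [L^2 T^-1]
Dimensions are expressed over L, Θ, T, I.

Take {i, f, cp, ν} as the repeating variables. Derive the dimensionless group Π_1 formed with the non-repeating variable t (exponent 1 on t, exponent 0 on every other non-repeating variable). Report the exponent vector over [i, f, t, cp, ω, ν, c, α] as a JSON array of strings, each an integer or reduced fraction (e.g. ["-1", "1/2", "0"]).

Dimensional matrix (L×Θ×T×I by i×f×t×cp×ω×ν×c×α):
  L: [ 0  0  0  2  0  2  1  2]
  Θ: [ 0  0  0 -1  0  0  0  0]
  T: [ 0 -1  1 -2 -1 -1 -1 -1]
  I: [ 1  0  0  0  0  0  0  0]
Echelon form has 4 nonzero rows (pivots: i,f,cp,ν)
Pivot set = {i,f,cp,ν}, free = {t,ω,c,α}
RREF:
  r0: [   1    0    0    0    0    0    0    0]
  r1: [   0    1   -1    0    1    0  1/2    0]
  r2: [   0    0    0    1    0    0    0    0]
  r3: [   0    0    0    0    0    1  1/2    1]
Fix exponent of t at 1, ω at 0, c at 0, α at 0; solve each RREF row for its pivot's exponent:
  r0: exp(i) + (0)·1 = 0 ⇒ exp(i) = 0
  r1: exp(f) + (-1)·1 = 0 ⇒ exp(f) = 1
  r2: exp(cp) + (0)·1 = 0 ⇒ exp(cp) = 0
  r3: exp(ν) + (0)·1 = 0 ⇒ exp(ν) = 0
Π_1 = f · t

["0", "1", "1", "0", "0", "0", "0", "0"]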